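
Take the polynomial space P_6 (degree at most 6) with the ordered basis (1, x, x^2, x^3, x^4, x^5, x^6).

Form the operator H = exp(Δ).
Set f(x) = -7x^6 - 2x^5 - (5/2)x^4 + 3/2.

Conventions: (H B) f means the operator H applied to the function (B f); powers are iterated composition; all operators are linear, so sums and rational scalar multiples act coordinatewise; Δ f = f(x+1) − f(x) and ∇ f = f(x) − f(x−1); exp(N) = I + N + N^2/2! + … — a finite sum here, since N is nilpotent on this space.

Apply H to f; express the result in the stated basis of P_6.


g(x) = -7x^6 - 44x^5 - (445/2)x^4 - 750x^3 - 1705x^2 - 2384x - 1561

order-1 term: -42x^5 - 115x^4 - 170x^3 - 140x^2 - 62x - 23/2
order-2 term: -105x^4 - 440x^3 - 810x^2 - 730x - 529/2
order-3 term: -140x^3 - 650x^2 - 1120x - 695
order-4 term: -105x^2 - 430x - 955/2
order-5 term: -42x - 107
order-6 term: -7
the series for exp(Δ) f terminates at order 6
exp(Δ) f = -7x^6 - 44x^5 - (445/2)x^4 - 750x^3 - 1705x^2 - 2384x - 1561


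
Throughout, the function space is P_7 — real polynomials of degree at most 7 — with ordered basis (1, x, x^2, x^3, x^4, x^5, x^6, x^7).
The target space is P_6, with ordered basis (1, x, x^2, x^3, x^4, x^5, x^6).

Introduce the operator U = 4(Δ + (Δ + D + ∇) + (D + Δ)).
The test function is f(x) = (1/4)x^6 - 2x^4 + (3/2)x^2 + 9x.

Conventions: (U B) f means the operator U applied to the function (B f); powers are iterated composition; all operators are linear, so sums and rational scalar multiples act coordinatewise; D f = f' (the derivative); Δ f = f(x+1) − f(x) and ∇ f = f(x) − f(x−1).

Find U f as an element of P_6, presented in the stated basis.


the result is g(x) = 36x^5 + 30x^4 - 112x^3 - 66x^2 - 32x + 214

Δ f = (3/2)x^5 + (15/4)x^4 - 3x^3 - (33/4)x^2 - (7/2)x + 35/4
Δ f = (3/2)x^5 + (15/4)x^4 - 3x^3 - (33/4)x^2 - (7/2)x + 35/4
D f = (3/2)x^5 - 8x^3 + 3x + 9
∇ f = (3/2)x^5 - (15/4)x^4 - 3x^3 + (33/4)x^2 - (7/2)x + 37/4
(Δ + D + ∇) f = (9/2)x^5 - 14x^3 - 4x + 27
D f = (3/2)x^5 - 8x^3 + 3x + 9
Δ f = (3/2)x^5 + (15/4)x^4 - 3x^3 - (33/4)x^2 - (7/2)x + 35/4
(D + Δ) f = 3x^5 + (15/4)x^4 - 11x^3 - (33/4)x^2 - (1/2)x + 71/4
(Δ + (Δ + D + ∇) + (D + Δ)) f = 9x^5 + (15/2)x^4 - 28x^3 - (33/2)x^2 - 8x + 107/2
(4(Δ + (Δ + D + ∇) + (D + Δ))) f = 36x^5 + 30x^4 - 112x^3 - 66x^2 - 32x + 214


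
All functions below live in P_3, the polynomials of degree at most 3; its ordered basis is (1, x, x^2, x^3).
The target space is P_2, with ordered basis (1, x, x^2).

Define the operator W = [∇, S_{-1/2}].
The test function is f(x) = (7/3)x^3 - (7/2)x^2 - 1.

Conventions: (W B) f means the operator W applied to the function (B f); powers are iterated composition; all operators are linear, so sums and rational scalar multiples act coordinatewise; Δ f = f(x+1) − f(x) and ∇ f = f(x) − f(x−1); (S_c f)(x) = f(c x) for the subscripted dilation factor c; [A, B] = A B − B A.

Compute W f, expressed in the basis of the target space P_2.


the image equals g(x) = -(21/8)x^2 - (63/8)x - 21/4

S_{-1/2} f = -(7/24)x^3 - (7/8)x^2 - 1
∇ S_{-1/2} f = -(7/8)x^2 - (7/8)x + 7/12
∇ f = 7x^2 - 14x + 35/6
S_{-1/2} ∇ f = (7/4)x^2 + 7x + 35/6
[∇, S_{-1/2}] f = -(21/8)x^2 - (63/8)x - 21/4


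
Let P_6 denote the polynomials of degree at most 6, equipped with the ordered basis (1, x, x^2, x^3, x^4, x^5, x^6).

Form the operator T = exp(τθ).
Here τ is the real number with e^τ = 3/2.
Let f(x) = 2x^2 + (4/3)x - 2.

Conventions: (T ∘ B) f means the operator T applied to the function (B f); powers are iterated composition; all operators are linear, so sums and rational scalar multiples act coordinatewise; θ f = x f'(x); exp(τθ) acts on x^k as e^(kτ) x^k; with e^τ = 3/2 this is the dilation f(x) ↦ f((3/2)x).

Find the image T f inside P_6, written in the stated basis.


the image equals g(x) = (9/2)x^2 + 2x - 2

exp(τθ) x^k = e^(kτ) x^k; with e^τ = 3/2 this sends x^k to (3/2)^k x^k
x ↦ 3/2 x
x^2 ↦ 9/4 x^2
applying this coordinatewise to f: exp(τθ) f = (9/2)x^2 + 2x - 2


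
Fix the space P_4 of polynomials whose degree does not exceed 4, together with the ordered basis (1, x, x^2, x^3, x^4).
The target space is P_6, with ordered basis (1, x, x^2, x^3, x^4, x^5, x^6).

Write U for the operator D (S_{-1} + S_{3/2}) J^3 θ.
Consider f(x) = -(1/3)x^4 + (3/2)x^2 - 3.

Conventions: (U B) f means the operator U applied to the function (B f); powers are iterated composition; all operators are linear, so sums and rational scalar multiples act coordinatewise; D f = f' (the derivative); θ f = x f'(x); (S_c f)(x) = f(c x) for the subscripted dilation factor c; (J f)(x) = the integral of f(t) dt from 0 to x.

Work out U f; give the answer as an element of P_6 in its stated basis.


the result is g(x) = -(2059/2880)x^6 + (211/128)x^4

θ f = -(4/3)x^4 + 3x^2
J θ f = -(4/15)x^5 + x^3
J J θ f = -(2/45)x^6 + (1/4)x^4
J J J θ f = -(2/315)x^7 + (1/20)x^5
S_{-1} J^3 θ f = (2/315)x^7 - (1/20)x^5
S_{3/2} J^3 θ f = -(243/2240)x^7 + (243/640)x^5
(S_{-1} + S_{3/2}) J^3 θ f = -(2059/20160)x^7 + (211/640)x^5
D ((S_{-1} + S_{3/2}) J^3 θ) f = -(2059/2880)x^6 + (211/128)x^4


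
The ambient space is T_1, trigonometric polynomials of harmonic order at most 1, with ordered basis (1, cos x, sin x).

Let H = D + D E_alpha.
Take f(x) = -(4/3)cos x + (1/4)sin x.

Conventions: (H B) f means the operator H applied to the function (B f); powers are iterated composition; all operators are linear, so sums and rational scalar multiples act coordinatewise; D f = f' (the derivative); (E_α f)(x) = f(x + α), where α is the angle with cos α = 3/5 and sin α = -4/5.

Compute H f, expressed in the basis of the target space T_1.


D f = (1/4)cos x + (4/3)sin x
E_alpha f = -cos x - (11/12)sin x
D E_alpha f = -(11/12)cos x + sin x
(D + D E_alpha) f = -(2/3)cos x + (7/3)sin x

g(x) = -(2/3)cos x + (7/3)sin x


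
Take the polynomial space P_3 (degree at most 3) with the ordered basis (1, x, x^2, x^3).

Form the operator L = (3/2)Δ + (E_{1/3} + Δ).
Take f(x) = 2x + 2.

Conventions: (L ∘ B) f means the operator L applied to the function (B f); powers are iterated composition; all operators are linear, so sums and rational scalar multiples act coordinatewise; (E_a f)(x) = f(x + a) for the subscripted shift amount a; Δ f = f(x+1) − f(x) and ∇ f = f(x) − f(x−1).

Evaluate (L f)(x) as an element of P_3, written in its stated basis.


Δ f = 2
((3/2)Δ) f = 3
E_{1/3} f = 2x + 8/3
Δ f = 2
(E_{1/3} + Δ) f = 2x + 14/3
((3/2)Δ + (E_{1/3} + Δ)) f = 2x + 23/3

the result is g(x) = 2x + 23/3


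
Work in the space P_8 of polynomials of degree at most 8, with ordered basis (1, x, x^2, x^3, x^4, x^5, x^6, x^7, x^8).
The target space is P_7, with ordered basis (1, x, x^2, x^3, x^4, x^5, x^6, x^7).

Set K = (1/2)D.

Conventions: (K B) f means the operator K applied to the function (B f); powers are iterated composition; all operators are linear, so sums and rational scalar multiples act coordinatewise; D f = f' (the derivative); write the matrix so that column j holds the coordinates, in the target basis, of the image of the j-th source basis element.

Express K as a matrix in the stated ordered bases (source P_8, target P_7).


image of 1: 0
image of x: 1/2
image of x^2: x
image of x^3: (3/2)x^2
image of x^4: 2x^3
image of x^5: (5/2)x^4
image of x^6: 3x^5
image of x^7: (7/2)x^6
image of x^8: 4x^7
each image's coordinates form column j of the matrix

the matrix is [[0, 1/2, 0, 0, 0, 0, 0, 0, 0]; [0, 0, 1, 0, 0, 0, 0, 0, 0]; [0, 0, 0, 3/2, 0, 0, 0, 0, 0]; [0, 0, 0, 0, 2, 0, 0, 0, 0]; [0, 0, 0, 0, 0, 5/2, 0, 0, 0]; [0, 0, 0, 0, 0, 0, 3, 0, 0]; [0, 0, 0, 0, 0, 0, 0, 7/2, 0]; [0, 0, 0, 0, 0, 0, 0, 0, 4]] (rows listed top to bottom)


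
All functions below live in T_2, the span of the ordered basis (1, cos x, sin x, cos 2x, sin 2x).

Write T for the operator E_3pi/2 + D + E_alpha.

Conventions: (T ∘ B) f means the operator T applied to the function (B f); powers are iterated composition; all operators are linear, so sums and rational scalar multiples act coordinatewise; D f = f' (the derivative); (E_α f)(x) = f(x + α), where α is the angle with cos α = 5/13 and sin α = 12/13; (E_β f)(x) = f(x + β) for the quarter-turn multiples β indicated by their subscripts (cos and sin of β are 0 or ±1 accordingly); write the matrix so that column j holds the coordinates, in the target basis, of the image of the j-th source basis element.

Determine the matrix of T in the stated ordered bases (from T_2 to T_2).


image of 1: 2
image of cos x: (5/13)cos x - (12/13)sin x
image of sin x: (12/13)cos x + (5/13)sin x
image of cos 2x: -(288/169)cos 2x - (458/169)sin 2x
image of sin 2x: (458/169)cos 2x - (288/169)sin 2x
each image's coordinates form column j of the matrix

the matrix is [[2, 0, 0, 0, 0]; [0, 5/13, 12/13, 0, 0]; [0, -12/13, 5/13, 0, 0]; [0, 0, 0, -288/169, 458/169]; [0, 0, 0, -458/169, -288/169]] (rows listed top to bottom)


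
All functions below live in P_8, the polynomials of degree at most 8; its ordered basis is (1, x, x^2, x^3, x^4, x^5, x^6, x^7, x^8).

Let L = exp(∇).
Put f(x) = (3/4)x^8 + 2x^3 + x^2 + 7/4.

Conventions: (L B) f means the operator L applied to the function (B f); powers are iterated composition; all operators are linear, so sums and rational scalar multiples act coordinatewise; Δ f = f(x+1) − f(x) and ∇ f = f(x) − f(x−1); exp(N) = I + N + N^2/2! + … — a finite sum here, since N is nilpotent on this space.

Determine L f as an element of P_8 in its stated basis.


the result is g(x) = (3/4)x^8 + 6x^7 - 42x^5 + (105/2)x^4 + 86x^3 - 182x^2 + 56x + 149/4

order-1 term: 6x^7 - 21x^6 + 42x^5 - (105/2)x^4 + 42x^3 - 15x^2 + 2x + 1/4
order-2 term: 21x^6 - 126x^5 + (735/2)x^4 - 630x^3 + 651x^2 - 372x + 361/4
order-3 term: 42x^5 - 315x^4 + 1050x^3 - 1890x^2 + 1806x - 1445/2
order-4 term: (105/2)x^4 - 420x^3 + 1365x^2 - 2100x + 5103/4
order-5 term: 42x^3 - 315x^2 + 840x - 1575/2
order-6 term: 21x^2 - 126x + 399/2
order-7 term: 6x - 21
order-8 term: 3/4
the series for exp(∇) f terminates at order 8
exp(∇) f = (3/4)x^8 + 6x^7 - 42x^5 + (105/2)x^4 + 86x^3 - 182x^2 + 56x + 149/4


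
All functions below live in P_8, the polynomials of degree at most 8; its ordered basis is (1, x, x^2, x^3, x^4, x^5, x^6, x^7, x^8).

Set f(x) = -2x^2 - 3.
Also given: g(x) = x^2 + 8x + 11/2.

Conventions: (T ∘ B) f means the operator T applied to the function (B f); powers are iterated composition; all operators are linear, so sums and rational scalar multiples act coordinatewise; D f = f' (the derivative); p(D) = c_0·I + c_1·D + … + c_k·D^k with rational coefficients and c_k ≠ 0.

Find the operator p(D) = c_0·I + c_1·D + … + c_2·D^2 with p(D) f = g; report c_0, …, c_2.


D^0 f = -2x^2 - 3
D^1 f = -4x
D^2 f = -4
matching coefficients of g against c_0 f + c_1 Df + … from the top degree down determines the c_i
solution: c_0 = -1/2, c_1 = -2, c_2 = -1

p(D) = -(1/2)·I − 2·D − D^2, i.e. c_0 = -1/2, c_1 = -2, c_2 = -1


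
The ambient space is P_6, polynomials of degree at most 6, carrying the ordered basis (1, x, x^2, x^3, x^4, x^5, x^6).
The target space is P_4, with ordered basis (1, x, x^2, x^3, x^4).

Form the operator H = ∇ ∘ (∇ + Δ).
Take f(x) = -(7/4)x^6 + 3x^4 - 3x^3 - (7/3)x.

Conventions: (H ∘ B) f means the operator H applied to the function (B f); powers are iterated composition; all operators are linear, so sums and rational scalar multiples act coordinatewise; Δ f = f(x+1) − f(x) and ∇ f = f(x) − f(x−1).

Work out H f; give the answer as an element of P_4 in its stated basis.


∇ f = -(21/2)x^5 + (105/4)x^4 - 23x^3 - (3/4)x^2 + (21/2)x - 79/12
Δ f = -(21/2)x^5 - (105/4)x^4 - 23x^3 - (69/4)x^2 - (15/2)x - 49/12
(∇ + Δ) f = -21x^5 - 46x^3 - 18x^2 + 3x - 32/3
∇ (∇ + Δ) f = -105x^4 + 210x^3 - 348x^2 + 207x - 46

the image equals g(x) = -105x^4 + 210x^3 - 348x^2 + 207x - 46


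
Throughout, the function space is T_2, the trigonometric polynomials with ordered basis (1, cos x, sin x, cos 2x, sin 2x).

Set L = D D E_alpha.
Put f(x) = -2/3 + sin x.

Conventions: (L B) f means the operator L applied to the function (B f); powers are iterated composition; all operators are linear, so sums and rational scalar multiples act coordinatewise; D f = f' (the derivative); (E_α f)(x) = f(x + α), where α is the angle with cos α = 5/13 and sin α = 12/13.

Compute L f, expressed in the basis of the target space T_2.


the result is g(x) = -(12/13)cos x - (5/13)sin x

E_alpha f = -2/3 + (12/13)cos x + (5/13)sin x
D E_alpha f = (5/13)cos x - (12/13)sin x
D D E_alpha f = -(12/13)cos x - (5/13)sin x


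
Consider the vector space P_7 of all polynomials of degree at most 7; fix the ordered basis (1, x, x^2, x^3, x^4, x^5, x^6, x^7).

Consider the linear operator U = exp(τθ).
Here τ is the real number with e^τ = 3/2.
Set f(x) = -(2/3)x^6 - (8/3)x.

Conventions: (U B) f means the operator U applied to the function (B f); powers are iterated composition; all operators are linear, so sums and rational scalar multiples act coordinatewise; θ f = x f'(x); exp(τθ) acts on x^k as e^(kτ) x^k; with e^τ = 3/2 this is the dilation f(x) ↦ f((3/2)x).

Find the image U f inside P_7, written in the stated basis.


exp(τθ) x^k = e^(kτ) x^k; with e^τ = 3/2 this sends x^k to (3/2)^k x^k
x ↦ 3/2 x
x^6 ↦ 729/64 x^6
applying this coordinatewise to f: exp(τθ) f = -(243/32)x^6 - 4x

the result is g(x) = -(243/32)x^6 - 4x


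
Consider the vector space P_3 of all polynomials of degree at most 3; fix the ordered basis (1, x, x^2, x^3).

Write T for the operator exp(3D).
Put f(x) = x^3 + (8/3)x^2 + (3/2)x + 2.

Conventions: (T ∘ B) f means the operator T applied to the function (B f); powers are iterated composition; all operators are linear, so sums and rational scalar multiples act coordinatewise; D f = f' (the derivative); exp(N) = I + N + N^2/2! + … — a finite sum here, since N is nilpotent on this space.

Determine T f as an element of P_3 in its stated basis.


order-1 term: 9x^2 + 16x + 9/2
order-2 term: 27x + 24
order-3 term: 27
the series for exp(3D) f terminates at order 3
exp(3D) f = x^3 + (35/3)x^2 + (89/2)x + 115/2

the image equals g(x) = x^3 + (35/3)x^2 + (89/2)x + 115/2


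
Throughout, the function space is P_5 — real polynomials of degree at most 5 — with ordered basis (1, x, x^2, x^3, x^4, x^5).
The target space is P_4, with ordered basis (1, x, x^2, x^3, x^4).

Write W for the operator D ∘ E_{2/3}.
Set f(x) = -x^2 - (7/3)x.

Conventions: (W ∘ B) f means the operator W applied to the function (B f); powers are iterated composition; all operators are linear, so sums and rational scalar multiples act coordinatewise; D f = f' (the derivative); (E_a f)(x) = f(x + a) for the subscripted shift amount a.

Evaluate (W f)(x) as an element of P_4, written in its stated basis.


the result is g(x) = -2x - 11/3

E_{2/3} f = -x^2 - (11/3)x - 2
D E_{2/3} f = -2x - 11/3


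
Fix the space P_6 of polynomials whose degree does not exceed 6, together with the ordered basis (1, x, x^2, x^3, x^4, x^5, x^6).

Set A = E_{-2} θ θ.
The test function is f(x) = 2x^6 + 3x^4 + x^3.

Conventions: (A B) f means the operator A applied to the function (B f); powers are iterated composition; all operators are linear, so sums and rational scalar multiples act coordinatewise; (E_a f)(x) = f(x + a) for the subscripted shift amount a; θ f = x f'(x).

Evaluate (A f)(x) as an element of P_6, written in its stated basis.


θ f = 12x^6 + 12x^4 + 3x^3
θ θ f = 72x^6 + 48x^4 + 9x^3
E_{-2} θ θ f = 72x^6 - 864x^5 + 4368x^4 - 11895x^3 + 18378x^2 - 15252x + 5304

g(x) = 72x^6 - 864x^5 + 4368x^4 - 11895x^3 + 18378x^2 - 15252x + 5304


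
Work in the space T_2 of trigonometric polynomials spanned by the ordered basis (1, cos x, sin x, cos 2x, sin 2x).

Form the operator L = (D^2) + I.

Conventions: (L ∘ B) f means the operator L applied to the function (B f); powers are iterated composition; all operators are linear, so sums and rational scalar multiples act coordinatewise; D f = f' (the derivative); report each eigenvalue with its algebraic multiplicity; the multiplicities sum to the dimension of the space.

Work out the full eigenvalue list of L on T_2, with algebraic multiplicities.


image of 1: 1
image of cos x: 0
image of sin x: 0
image of cos 2x: -3cos 2x
image of sin 2x: -3sin 2x
the matrix is diagonal; its diagonal is (1, 0, 0, -3, -3)
for a triangular matrix the eigenvalues are the diagonal entries, with algebraic multiplicity their repetition count

λ = -3 (multiplicity 2), λ = 0 (multiplicity 2), λ = 1 (multiplicity 1)


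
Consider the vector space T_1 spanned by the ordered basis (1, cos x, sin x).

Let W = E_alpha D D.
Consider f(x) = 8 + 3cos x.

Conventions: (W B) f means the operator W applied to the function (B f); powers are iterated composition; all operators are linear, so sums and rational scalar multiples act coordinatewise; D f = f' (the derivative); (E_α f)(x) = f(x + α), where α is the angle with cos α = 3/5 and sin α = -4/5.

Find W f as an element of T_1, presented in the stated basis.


D f = -3sin x
D D f = -3cos x
E_alpha (D D) f = -(9/5)cos x - (12/5)sin x

g(x) = -(9/5)cos x - (12/5)sin x


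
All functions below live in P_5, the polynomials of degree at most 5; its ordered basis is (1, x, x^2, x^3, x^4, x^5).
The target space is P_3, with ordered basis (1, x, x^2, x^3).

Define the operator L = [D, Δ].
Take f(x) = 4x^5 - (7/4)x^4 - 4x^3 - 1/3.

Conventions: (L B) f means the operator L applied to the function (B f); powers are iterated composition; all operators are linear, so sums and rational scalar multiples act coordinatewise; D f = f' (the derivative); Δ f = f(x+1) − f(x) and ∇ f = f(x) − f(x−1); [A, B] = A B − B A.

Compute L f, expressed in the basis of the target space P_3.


Δ f = 20x^4 + 33x^3 + (35/2)x^2 + x - 7/4
D Δ f = 80x^3 + 99x^2 + 35x + 1
D f = 20x^4 - 7x^3 - 12x^2
Δ D f = 80x^3 + 99x^2 + 35x + 1
[D, Δ] f = 0

the result is g(x) = 0


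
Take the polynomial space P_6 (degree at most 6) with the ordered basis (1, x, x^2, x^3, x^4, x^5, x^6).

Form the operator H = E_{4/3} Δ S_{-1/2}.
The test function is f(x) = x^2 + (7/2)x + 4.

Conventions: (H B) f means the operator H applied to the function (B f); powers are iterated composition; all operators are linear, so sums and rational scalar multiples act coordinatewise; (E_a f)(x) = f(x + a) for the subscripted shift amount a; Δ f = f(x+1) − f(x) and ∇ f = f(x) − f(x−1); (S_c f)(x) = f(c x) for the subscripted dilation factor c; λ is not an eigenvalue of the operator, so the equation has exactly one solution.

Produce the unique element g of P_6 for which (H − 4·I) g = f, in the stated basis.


write g with unknown coordinates in the stated basis and equate coefficients in (H − 4·I) g = f
solving from the highest basis element down gives g = -(1/4)x^2 - (29/32)x - 725/768
check: H g = -(1/8)x + 43/192
so H g − 4·g = x^2 + (7/2)x + 4 = f ✓

g(x) = -(1/4)x^2 - (29/32)x - 725/768


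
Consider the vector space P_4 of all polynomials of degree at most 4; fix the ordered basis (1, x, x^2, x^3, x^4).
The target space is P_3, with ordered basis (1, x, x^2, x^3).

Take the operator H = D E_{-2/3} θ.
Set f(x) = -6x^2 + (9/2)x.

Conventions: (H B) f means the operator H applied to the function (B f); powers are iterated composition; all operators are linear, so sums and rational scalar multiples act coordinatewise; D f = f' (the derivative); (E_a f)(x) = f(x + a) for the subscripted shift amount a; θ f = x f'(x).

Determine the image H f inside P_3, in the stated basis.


g(x) = -24x + 41/2

θ f = -12x^2 + (9/2)x
E_{-2/3} θ f = -12x^2 + (41/2)x - 25/3
D (E_{-2/3} θ) f = -24x + 41/2


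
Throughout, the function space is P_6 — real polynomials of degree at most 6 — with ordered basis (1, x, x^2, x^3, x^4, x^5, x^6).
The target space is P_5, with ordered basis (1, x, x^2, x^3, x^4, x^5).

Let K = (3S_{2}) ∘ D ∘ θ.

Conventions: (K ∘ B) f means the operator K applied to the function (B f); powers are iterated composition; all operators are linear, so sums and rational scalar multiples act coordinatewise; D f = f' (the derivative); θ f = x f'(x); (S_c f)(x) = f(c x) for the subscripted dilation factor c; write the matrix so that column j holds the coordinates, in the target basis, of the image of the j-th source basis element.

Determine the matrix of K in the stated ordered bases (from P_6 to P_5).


image of 1: 0
image of x: 3
image of x^2: 24x
image of x^3: 108x^2
image of x^4: 384x^3
image of x^5: 1200x^4
image of x^6: 3456x^5
each image's coordinates form column j of the matrix

the matrix is [[0, 3, 0, 0, 0, 0, 0]; [0, 0, 24, 0, 0, 0, 0]; [0, 0, 0, 108, 0, 0, 0]; [0, 0, 0, 0, 384, 0, 0]; [0, 0, 0, 0, 0, 1200, 0]; [0, 0, 0, 0, 0, 0, 3456]] (rows listed top to bottom)


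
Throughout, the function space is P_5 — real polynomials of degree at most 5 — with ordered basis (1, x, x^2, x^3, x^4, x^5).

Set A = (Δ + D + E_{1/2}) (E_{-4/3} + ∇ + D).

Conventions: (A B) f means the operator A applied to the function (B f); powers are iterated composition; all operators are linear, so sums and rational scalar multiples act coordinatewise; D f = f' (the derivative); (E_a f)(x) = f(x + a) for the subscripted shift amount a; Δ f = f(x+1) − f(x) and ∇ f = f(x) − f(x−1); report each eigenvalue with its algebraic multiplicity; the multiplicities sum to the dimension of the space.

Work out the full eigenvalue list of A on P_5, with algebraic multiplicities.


λ = 1 (multiplicity 6)

image of 1: 1
image of x: x + 19/6
image of x^2: x^2 + (19/3)x + 193/36
image of x^3: x^3 + (19/2)x^2 + (193/12)x + 1747/216
image of x^4: x^4 + (38/3)x^3 + (193/6)x^2 + (1747/54)x - 2135/1296
image of x^5: x^5 + (95/6)x^4 + (965/18)x^3 + (8735/108)x^2 - (10675/1296)x + 155407/7776
the matrix is upper triangular; its diagonal is (1, 1, 1, 1, 1, 1)
for a triangular matrix the eigenvalues are the diagonal entries, with algebraic multiplicity their repetition count


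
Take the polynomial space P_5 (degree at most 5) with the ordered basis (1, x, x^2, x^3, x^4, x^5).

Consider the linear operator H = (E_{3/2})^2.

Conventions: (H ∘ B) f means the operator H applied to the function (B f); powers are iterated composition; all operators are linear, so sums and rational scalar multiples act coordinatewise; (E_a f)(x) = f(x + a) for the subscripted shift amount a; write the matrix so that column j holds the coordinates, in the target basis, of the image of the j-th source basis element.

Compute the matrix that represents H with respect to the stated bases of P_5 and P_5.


the matrix is [[1, 3, 9, 27, 81, 243]; [0, 1, 6, 27, 108, 405]; [0, 0, 1, 9, 54, 270]; [0, 0, 0, 1, 12, 90]; [0, 0, 0, 0, 1, 15]; [0, 0, 0, 0, 0, 1]] (rows listed top to bottom)

image of 1: 1
image of x: x + 3
image of x^2: x^2 + 6x + 9
image of x^3: x^3 + 9x^2 + 27x + 27
image of x^4: x^4 + 12x^3 + 54x^2 + 108x + 81
image of x^5: x^5 + 15x^4 + 90x^3 + 270x^2 + 405x + 243
each image's coordinates form column j of the matrix


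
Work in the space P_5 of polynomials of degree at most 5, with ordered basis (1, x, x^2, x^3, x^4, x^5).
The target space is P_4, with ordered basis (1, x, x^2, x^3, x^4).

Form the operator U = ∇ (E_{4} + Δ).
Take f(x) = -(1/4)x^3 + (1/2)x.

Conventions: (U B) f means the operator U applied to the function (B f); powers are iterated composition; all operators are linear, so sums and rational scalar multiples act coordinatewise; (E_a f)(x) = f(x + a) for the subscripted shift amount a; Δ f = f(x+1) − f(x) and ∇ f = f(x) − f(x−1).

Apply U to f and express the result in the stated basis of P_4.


E_{4} f = -(1/4)x^3 - 3x^2 - (23/2)x - 14
Δ f = -(3/4)x^2 - (3/4)x + 1/4
(E_{4} + Δ) f = -(1/4)x^3 - (15/4)x^2 - (49/4)x - 55/4
∇ (E_{4} + Δ) f = -(3/4)x^2 - (27/4)x - 35/4

the result is g(x) = -(3/4)x^2 - (27/4)x - 35/4


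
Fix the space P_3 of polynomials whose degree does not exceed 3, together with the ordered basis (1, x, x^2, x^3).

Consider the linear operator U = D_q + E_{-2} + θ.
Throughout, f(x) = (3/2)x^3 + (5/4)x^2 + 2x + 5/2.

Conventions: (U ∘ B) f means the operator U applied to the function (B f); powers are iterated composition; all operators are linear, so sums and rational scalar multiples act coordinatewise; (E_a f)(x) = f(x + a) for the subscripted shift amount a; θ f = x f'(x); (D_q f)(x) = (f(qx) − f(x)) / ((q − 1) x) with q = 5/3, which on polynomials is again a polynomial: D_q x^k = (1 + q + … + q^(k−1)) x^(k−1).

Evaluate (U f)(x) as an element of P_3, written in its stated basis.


D_q f = (49/6)x^2 + (10/3)x + 2
E_{-2} f = (3/2)x^3 - (31/4)x^2 + 15x - 17/2
θ f = (9/2)x^3 + (5/2)x^2 + 2x
(D_q + E_{-2} + θ) f = 6x^3 + (35/12)x^2 + (61/3)x - 13/2

the image equals g(x) = 6x^3 + (35/12)x^2 + (61/3)x - 13/2


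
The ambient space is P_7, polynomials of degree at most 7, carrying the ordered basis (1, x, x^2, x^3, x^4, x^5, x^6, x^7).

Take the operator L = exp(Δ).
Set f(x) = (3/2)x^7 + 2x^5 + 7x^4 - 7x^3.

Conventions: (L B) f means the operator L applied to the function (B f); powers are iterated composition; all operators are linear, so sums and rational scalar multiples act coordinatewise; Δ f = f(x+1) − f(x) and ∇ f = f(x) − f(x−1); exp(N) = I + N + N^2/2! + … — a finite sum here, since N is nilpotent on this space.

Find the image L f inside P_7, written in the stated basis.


order-1 term: (21/2)x^6 + (63/2)x^5 + (125/2)x^4 + (201/2)x^3 + (145/2)x^2 + (55/2)x + 7/2
order-2 term: (63/2)x^5 + (315/2)x^4 + (775/2)x^3 + (1149/2)x^2 + (917/2)x + 305/2
order-3 term: (105/2)x^4 + 315x^3 + (1615/2)x^2 + 1033x + 1073/2
order-4 term: (105/2)x^3 + 315x^2 + (1385/2)x + 552
order-5 term: (63/2)x^2 + (315/2)x + 212
order-6 term: (21/2)x + 63/2
order-7 term: 3/2
the series for exp(Δ) f terminates at order 7
exp(Δ) f = (3/2)x^7 + (21/2)x^6 + 65x^5 + (559/2)x^4 + (1697/2)x^3 + 1801x^2 + (4759/2)x + 2979/2

the image equals g(x) = (3/2)x^7 + (21/2)x^6 + 65x^5 + (559/2)x^4 + (1697/2)x^3 + 1801x^2 + (4759/2)x + 2979/2


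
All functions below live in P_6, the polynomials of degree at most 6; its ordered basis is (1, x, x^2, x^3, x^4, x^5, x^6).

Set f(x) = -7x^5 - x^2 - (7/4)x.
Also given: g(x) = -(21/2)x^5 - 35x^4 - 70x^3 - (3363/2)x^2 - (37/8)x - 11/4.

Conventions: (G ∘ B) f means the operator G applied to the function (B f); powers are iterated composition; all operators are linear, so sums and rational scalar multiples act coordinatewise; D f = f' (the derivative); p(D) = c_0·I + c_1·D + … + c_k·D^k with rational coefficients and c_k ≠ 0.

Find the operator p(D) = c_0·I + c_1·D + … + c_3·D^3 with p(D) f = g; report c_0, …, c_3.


c_0 = 3/2, c_1 = 1, c_2 = 1/2, c_3 = 4

D^0 f = -7x^5 - x^2 - (7/4)x
D^1 f = -35x^4 - 2x - 7/4
D^2 f = -140x^3 - 2
D^3 f = -420x^2
matching coefficients of g against c_0 f + c_1 Df + … from the top degree down determines the c_i
solution: c_0 = 3/2, c_1 = 1, c_2 = 1/2, c_3 = 4


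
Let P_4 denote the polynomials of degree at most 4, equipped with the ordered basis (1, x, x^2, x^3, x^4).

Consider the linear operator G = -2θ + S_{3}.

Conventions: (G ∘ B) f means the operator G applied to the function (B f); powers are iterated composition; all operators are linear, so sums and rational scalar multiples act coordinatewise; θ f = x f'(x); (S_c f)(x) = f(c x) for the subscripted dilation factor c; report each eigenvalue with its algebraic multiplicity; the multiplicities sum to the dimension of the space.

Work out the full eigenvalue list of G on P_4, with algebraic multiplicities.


image of 1: 1
image of x: x
image of x^2: 5x^2
image of x^3: 21x^3
image of x^4: 73x^4
the matrix is upper triangular; its diagonal is (1, 1, 5, 21, 73)
for a triangular matrix the eigenvalues are the diagonal entries, with algebraic multiplicity their repetition count

λ = 1 (multiplicity 2), λ = 5 (multiplicity 1), λ = 21 (multiplicity 1), λ = 73 (multiplicity 1)


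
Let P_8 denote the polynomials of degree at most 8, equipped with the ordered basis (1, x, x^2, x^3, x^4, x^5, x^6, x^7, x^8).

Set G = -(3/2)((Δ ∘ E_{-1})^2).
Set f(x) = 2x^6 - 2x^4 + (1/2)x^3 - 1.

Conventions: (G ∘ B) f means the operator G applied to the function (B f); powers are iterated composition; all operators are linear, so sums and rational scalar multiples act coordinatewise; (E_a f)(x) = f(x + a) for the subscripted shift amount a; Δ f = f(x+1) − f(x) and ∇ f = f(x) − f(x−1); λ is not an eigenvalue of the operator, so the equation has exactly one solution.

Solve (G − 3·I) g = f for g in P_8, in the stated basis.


write g with unknown coordinates in the stated basis and equate coefficients in (G − 3·I) g = f
solving from the highest basis element down gives g = -(2/3)x^6 + (32/3)x^4 - (241/6)x^3 + 6x^2 + (377/2)x - 1081/6
check: G g = 30x^4 - 120x^3 + 18x^2 + (1131/2)x - 1083/2
so G g − 3·g = 2x^6 - 2x^4 + (1/2)x^3 - 1 = f ✓

g(x) = -(2/3)x^6 + (32/3)x^4 - (241/6)x^3 + 6x^2 + (377/2)x - 1081/6


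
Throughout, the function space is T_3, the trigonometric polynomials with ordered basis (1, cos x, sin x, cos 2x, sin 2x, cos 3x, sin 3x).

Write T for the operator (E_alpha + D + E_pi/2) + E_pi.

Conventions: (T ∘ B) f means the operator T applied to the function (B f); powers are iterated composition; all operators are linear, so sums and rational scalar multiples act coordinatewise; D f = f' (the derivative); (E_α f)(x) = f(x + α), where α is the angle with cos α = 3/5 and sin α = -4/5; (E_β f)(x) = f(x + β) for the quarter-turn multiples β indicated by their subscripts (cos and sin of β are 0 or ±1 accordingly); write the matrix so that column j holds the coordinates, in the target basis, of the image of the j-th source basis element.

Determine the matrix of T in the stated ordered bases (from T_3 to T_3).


the matrix is [[3, 0, 0, 0, 0, 0, 0]; [0, -2/5, 6/5, 0, 0, 0, 0]; [0, -6/5, -2/5, 0, 0, 0, 0]; [0, 0, 0, -7/25, 26/25, 0, 0]; [0, 0, 0, -26/25, -7/25, 0, 0]; [0, 0, 0, 0, 0, -242/125, 206/125]; [0, 0, 0, 0, 0, -206/125, -242/125]] (rows listed top to bottom)

image of 1: 3
image of cos x: -(2/5)cos x - (6/5)sin x
image of sin x: (6/5)cos x - (2/5)sin x
image of cos 2x: -(7/25)cos 2x - (26/25)sin 2x
image of sin 2x: (26/25)cos 2x - (7/25)sin 2x
image of cos 3x: -(242/125)cos 3x - (206/125)sin 3x
image of sin 3x: (206/125)cos 3x - (242/125)sin 3x
each image's coordinates form column j of the matrix


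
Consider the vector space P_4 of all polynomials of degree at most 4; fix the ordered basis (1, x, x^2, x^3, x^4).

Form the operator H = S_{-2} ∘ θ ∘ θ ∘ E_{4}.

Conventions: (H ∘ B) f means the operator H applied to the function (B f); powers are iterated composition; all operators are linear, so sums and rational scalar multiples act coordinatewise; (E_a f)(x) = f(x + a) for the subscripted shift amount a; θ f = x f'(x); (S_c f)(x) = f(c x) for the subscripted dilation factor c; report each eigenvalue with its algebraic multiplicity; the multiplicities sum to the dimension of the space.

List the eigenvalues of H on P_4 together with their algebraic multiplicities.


image of 1: 0
image of x: -2x
image of x^2: 16x^2 - 16x
image of x^3: -72x^3 + 192x^2 - 96x
image of x^4: 256x^4 - 1152x^3 + 1536x^2 - 512x
the matrix is upper triangular; its diagonal is (0, -2, 16, -72, 256)
for a triangular matrix the eigenvalues are the diagonal entries, with algebraic multiplicity their repetition count

λ = -72 (multiplicity 1), λ = -2 (multiplicity 1), λ = 0 (multiplicity 1), λ = 16 (multiplicity 1), λ = 256 (multiplicity 1)


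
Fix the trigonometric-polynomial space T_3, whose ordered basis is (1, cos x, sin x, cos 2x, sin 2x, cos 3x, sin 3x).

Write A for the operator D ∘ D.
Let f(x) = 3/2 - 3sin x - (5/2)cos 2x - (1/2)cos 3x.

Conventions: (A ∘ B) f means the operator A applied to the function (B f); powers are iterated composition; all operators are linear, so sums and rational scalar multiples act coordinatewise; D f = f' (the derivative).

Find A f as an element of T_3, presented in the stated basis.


the image equals g(x) = 3sin x + 10cos 2x + (9/2)cos 3x

D f = -3cos x + 5sin 2x + (3/2)sin 3x
D D f = 3sin x + 10cos 2x + (9/2)cos 3x


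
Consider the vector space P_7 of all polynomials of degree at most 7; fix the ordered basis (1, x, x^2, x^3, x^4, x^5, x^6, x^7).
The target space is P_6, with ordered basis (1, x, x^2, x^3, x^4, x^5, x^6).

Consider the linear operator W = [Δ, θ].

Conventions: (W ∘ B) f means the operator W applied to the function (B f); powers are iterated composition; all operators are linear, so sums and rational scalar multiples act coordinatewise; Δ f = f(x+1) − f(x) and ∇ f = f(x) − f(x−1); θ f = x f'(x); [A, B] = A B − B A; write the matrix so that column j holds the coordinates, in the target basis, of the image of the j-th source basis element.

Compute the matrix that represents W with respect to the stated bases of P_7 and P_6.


image of 1: 0
image of x: 1
image of x^2: 2x + 2
image of x^3: 3x^2 + 6x + 3
image of x^4: 4x^3 + 12x^2 + 12x + 4
image of x^5: 5x^4 + 20x^3 + 30x^2 + 20x + 5
image of x^6: 6x^5 + 30x^4 + 60x^3 + 60x^2 + 30x + 6
image of x^7: 7x^6 + 42x^5 + 105x^4 + 140x^3 + 105x^2 + 42x + 7
each image's coordinates form column j of the matrix

the matrix is [[0, 1, 2, 3, 4, 5, 6, 7]; [0, 0, 2, 6, 12, 20, 30, 42]; [0, 0, 0, 3, 12, 30, 60, 105]; [0, 0, 0, 0, 4, 20, 60, 140]; [0, 0, 0, 0, 0, 5, 30, 105]; [0, 0, 0, 0, 0, 0, 6, 42]; [0, 0, 0, 0, 0, 0, 0, 7]] (rows listed top to bottom)


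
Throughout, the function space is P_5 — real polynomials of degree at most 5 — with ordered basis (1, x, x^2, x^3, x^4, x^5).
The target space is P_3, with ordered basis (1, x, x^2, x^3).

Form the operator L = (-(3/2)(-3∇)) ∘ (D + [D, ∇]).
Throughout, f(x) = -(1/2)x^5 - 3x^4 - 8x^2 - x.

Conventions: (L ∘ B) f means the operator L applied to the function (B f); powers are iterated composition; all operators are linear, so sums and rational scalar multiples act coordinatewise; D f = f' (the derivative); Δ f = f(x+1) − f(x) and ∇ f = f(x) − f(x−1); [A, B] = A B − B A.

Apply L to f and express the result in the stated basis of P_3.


the result is g(x) = -45x^3 - (189/2)x^2 + 117x - 459/4

D f = -(5/2)x^4 - 12x^3 - 16x - 1
∇ f = -(5/2)x^4 - 7x^3 + 13x^2 - (51/2)x + 19/2
D ∇ f = -10x^3 - 21x^2 + 26x - 51/2
D f = -(5/2)x^4 - 12x^3 - 16x - 1
∇ D f = -10x^3 - 21x^2 + 26x - 51/2
[D, ∇] f = 0
(D + [D, ∇]) f = -(5/2)x^4 - 12x^3 - 16x - 1
∇ (D + [D, ∇]) f = -10x^3 - 21x^2 + 26x - 51/2
(-3∇) (D + [D, ∇]) f = 30x^3 + 63x^2 - 78x + 153/2
(-(3/2)(-3∇)) (D + [D, ∇]) f = -45x^3 - (189/2)x^2 + 117x - 459/4


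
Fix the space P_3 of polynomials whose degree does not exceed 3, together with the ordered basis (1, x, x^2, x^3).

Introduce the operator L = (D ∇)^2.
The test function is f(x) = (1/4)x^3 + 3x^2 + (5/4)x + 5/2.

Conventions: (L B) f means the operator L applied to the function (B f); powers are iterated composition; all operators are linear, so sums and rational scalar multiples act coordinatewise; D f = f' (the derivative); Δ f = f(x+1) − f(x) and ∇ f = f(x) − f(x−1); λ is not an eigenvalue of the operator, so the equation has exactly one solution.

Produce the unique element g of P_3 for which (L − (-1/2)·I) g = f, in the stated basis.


write g with unknown coordinates in the stated basis and equate coefficients in (L − (-1/2)·I) g = f
solving from the highest basis element down gives g = (1/2)x^3 + 6x^2 + (5/2)x + 5
check: L g = 0
so L g − (-1/2)·g = (1/4)x^3 + 3x^2 + (5/4)x + 5/2 = f ✓

the result is g(x) = (1/2)x^3 + 6x^2 + (5/2)x + 5


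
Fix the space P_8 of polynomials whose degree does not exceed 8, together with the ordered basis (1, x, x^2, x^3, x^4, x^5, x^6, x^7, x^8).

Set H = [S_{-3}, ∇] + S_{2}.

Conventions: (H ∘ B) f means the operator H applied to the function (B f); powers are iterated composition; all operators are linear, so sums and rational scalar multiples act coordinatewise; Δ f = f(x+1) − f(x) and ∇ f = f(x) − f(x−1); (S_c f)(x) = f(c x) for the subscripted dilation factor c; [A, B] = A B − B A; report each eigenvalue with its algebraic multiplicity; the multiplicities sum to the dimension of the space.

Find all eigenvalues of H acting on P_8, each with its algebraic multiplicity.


λ = 1 (multiplicity 1), λ = 2 (multiplicity 1), λ = 4 (multiplicity 1), λ = 8 (multiplicity 1), λ = 16 (multiplicity 1), λ = 32 (multiplicity 1), λ = 64 (multiplicity 1), λ = 128 (multiplicity 1), λ = 256 (multiplicity 1)

image of 1: 1
image of x: 2x + 4
image of x^2: 4x^2 - 24x + 8
image of x^3: 8x^3 + 108x^2 - 72x + 28
image of x^4: 16x^4 - 432x^3 + 432x^2 - 336x + 80
image of x^5: 32x^5 + 1620x^4 - 2160x^3 + 2520x^2 - 1200x + 244
image of x^6: 64x^6 - 5832x^5 + 9720x^4 - 15120x^3 + 10800x^2 - 4392x + 728
image of x^7: 128x^7 + 20412x^6 - 40824x^5 + 79380x^4 - 75600x^3 + 46116x^2 - 15288x + 2188
image of x^8: 256x^8 - 69984x^7 + 163296x^6 - 381024x^5 + 453600x^4 - 368928x^3 + 183456x^2 - 52512x + 6560
the matrix is upper triangular; its diagonal is (1, 2, 4, 8, 16, 32, 64, 128, 256)
for a triangular matrix the eigenvalues are the diagonal entries, with algebraic multiplicity their repetition count


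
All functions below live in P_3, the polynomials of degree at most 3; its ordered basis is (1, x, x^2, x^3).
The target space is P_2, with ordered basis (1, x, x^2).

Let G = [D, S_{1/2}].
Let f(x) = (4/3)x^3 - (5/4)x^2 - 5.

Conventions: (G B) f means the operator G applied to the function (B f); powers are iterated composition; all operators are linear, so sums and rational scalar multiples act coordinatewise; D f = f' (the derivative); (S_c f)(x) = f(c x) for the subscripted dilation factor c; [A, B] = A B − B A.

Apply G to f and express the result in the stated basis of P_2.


the result is g(x) = -(1/2)x^2 + (5/8)x

S_{1/2} f = (1/6)x^3 - (5/16)x^2 - 5
D S_{1/2} f = (1/2)x^2 - (5/8)x
D f = 4x^2 - (5/2)x
S_{1/2} D f = x^2 - (5/4)x
[D, S_{1/2}] f = -(1/2)x^2 + (5/8)x


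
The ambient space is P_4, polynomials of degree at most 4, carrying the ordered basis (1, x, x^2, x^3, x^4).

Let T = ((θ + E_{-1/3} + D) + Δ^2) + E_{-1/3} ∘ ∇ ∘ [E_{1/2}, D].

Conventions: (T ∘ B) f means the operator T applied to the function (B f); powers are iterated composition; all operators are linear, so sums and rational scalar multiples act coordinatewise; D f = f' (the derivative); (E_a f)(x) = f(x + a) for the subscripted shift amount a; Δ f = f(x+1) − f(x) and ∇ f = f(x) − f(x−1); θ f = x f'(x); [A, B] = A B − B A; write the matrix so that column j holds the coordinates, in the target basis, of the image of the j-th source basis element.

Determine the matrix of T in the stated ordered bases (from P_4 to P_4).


the matrix is [[1, 2/3, 19/9, 161/27, 1135/81]; [0, 2, 4/3, 19/3, 644/27]; [0, 0, 3, 2, 38/3]; [0, 0, 0, 4, 8/3]; [0, 0, 0, 0, 5]] (rows listed top to bottom)

image of 1: 1
image of x: 2x + 2/3
image of x^2: 3x^2 + (4/3)x + 19/9
image of x^3: 4x^3 + 2x^2 + (19/3)x + 161/27
image of x^4: 5x^4 + (8/3)x^3 + (38/3)x^2 + (644/27)x + 1135/81
each image's coordinates form column j of the matrix


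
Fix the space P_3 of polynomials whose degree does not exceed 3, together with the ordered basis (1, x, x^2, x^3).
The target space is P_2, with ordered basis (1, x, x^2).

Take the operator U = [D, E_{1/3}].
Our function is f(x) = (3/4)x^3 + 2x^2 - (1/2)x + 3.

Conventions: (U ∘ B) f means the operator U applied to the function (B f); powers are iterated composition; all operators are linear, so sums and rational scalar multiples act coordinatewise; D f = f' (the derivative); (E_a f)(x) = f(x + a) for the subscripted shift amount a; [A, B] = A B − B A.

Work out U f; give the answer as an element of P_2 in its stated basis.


E_{1/3} f = (3/4)x^3 + (11/4)x^2 + (13/12)x + 37/12
D E_{1/3} f = (9/4)x^2 + (11/2)x + 13/12
D f = (9/4)x^2 + 4x - 1/2
E_{1/3} D f = (9/4)x^2 + (11/2)x + 13/12
[D, E_{1/3}] f = 0

the result is g(x) = 0


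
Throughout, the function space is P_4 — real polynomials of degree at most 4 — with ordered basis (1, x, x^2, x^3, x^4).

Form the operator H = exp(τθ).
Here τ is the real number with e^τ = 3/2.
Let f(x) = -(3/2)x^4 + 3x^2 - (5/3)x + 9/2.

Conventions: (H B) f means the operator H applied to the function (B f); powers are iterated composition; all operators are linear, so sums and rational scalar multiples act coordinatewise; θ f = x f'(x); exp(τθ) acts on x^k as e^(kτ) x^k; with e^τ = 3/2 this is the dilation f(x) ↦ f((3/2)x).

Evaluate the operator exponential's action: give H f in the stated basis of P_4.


exp(τθ) x^k = e^(kτ) x^k; with e^τ = 3/2 this sends x^k to (3/2)^k x^k
x ↦ 3/2 x
x^2 ↦ 9/4 x^2
x^4 ↦ 81/16 x^4
applying this coordinatewise to f: exp(τθ) f = -(243/32)x^4 + (27/4)x^2 - (5/2)x + 9/2

g(x) = -(243/32)x^4 + (27/4)x^2 - (5/2)x + 9/2
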